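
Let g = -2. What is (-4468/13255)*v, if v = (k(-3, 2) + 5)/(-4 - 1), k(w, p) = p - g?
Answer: 40212/66275 ≈ 0.60674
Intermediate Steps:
k(w, p) = 2 + p (k(w, p) = p - 1*(-2) = p + 2 = 2 + p)
v = -9/5 (v = ((2 + 2) + 5)/(-4 - 1) = (4 + 5)/(-5) = 9*(-1/5) = -9/5 ≈ -1.8000)
(-4468/13255)*v = -4468/13255*(-9/5) = 40212/66275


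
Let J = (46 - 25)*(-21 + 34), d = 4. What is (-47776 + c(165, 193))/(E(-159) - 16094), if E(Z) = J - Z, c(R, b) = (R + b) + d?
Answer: 23707/7831 ≈ 3.0273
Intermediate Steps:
J = 273 (J = 21*13 = 273)
c(R, b) = 4 + R + b (c(R, b) = (R + b) + 4 = 4 + R + b)
E(Z) = 273 - Z
(-47776 + c(165, 193))/(E(-159) - 16094) = (-47776 + (4 + 165 + 193))/((273 - 1*(-159)) - 16094) = (-47776 + 362)/((273 + 159) - 16094) = -47414/(432 - 16094) = -47414/(-15662) = -47414*(-1/15662) = 23707/7831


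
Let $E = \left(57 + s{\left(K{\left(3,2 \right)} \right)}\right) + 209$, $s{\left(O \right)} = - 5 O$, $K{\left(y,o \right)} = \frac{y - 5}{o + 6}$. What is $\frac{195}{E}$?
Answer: $\frac{780}{1069} \approx 0.72965$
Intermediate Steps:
$K{\left(y,o \right)} = \frac{-5 + y}{6 + o}$
$E = \frac{1069}{4}$ ($E = \left(57 - 5 \frac{-5 + 3}{6 + 2}\right) + 209 = \left(57 - 5 \cdot \frac{1}{8} \left(-2\right)\right) + 209 = \left(57 - - \frac{5}{4}\right) + 209 = \left(57 + \frac{5}{4}\right) + 209 = \frac{233}{4} + 209 = \frac{1069}{4} \approx 267.25$)
$\frac{195}{E} = \frac{195}{\frac{1069}{4}} = 195 \cdot \frac{4}{1069} = \frac{780}{1069}$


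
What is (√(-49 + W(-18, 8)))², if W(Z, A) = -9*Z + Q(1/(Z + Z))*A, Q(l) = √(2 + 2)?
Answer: 129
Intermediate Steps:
Q(l) = 2 (Q(l) = √4 = 2)
W(Z, A) = -9*Z + 2*A
(√(-49 + W(-18, 8)))² = (√(-49 + (-9*(-18) + 2*8)))² = (√(-49 + (162 + 16)))² = (√(-49 + 178))² = (√129)² = 129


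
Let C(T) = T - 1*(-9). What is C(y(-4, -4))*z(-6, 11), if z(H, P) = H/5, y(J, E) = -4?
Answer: -6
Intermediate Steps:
z(H, P) = H/5 (z(H, P) = H*(⅕) = H/5)
C(T) = 9 + T (C(T) = T + 9 = 9 + T)
C(y(-4, -4))*z(-6, 11) = (9 - 4)*((⅕)*(-6)) = 5*(-6/5) = -6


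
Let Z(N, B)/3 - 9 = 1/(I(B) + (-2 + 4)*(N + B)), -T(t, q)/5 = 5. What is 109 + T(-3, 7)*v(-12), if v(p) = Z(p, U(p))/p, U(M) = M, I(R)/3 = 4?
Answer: 23771/144 ≈ 165.08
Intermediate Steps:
T(t, q) = -25 (T(t, q) = -5*5 = -25)
I(R) = 12 (I(R) = 3*4 = 12)
Z(N, B) = 27 + 3/(12 + 2*B + 2*N) (Z(N, B) = 27 + 3/(12 + (-2 + 4)*(N + B)) = 27 + 3/(12 + 2*(B + N)) = 27 + 3/(12 + (2*B + 2*N)) = 27 + 3/(12 + 2*B + 2*N))
v(p) = (327/2 + 54*p)/(p*(6 + 2*p)) (v(p) = ((327/2 + 27*p + 27*p)/(6 + p + p))/p = ((327/2 + 54*p)/(6 + 2*p))/p = (327/2 + 54*p)/(p*(6 + 2*p)))
109 + T(-3, 7)*v(-12) = 109 - 75*(109 + 36*(-12))/(4*(-12)*(3 - 12)) = 109 - 75*(-1)*(109 - 432)/(4*12*(-9)) = 109 - 75*(-1)*(-1)*(-323)/(4*12*9) = 109 - 25*(-323/144) = 109 + 8075/144 = 23771/144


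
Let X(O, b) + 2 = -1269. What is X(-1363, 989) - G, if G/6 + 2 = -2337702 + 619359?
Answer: 10308799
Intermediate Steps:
X(O, b) = -1271 (X(O, b) = -2 - 1269 = -1271)
G = -10310070 (G = -12 + 6*(-2337702 + 619359) = -12 + 6*(-1718343) = -12 - 10310058 = -10310070)
X(-1363, 989) - G = -1271 - 1*(-10310070) = -1271 + 10310070 = 10308799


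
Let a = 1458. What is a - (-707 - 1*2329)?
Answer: 4494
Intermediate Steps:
a - (-707 - 1*2329) = 1458 - (-707 - 1*2329) = 1458 - (-707 - 2329) = 1458 - 1*(-3036) = 1458 + 3036 = 4494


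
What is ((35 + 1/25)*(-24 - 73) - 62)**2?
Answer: 7486056484/625 ≈ 1.1978e+7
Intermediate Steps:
((35 + 1/25)*(-24 - 73) - 62)**2 = ((35 + 1/25)*(-97) - 62)**2 = ((876/25)*(-97) - 62)**2 = (-84972/25 - 62)**2 = (-86522/25)**2 = 7486056484/625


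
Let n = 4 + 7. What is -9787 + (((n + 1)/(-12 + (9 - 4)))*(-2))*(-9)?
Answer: -68725/7 ≈ -9817.9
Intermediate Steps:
n = 11
-9787 + (((n + 1)/(-12 + (9 - 4)))*(-2))*(-9) = -9787 + (((11 + 1)/(-12 + (9 - 4)))*(-2))*(-9) = -9787 + ((12/(-12 + 5))*(-2))*(-9) = -9787 + ((12/(-7))*(-2))*(-9) = -9787 + ((12*(-⅐))*(-2))*(-9) = -9787 - 12/7*(-2)*(-9) = -9787 + (24/7)*(-9) = -9787 - 216/7 = -68725/7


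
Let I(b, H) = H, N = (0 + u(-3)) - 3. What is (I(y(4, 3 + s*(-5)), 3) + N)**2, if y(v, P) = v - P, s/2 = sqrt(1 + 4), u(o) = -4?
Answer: 16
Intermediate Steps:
s = 2*sqrt(5) (s = 2*sqrt(1 + 4) = 2*sqrt(5) ≈ 4.4721)
N = -7 (N = (0 - 4) - 3 = -4 - 3 = -7)
(I(y(4, 3 + s*(-5)), 3) + N)**2 = (3 - 7)**2 = (-4)**2 = 16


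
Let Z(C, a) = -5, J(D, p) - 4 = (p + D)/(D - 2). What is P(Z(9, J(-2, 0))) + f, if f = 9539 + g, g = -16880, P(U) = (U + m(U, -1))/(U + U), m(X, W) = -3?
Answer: -36701/5 ≈ -7340.2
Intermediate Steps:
J(D, p) = 4 + (D + p)/(-2 + D) (J(D, p) = 4 + (p + D)/(D - 2) = 4 + (D + p)/(-2 + D))
P(U) = (-3 + U)/(2*U) (P(U) = (U - 3)/(U + U) = (-3 + U)/((2*U)) = (-3 + U)*(1/(2*U)) = (-3 + U)/(2*U))
f = -7341 (f = 9539 - 16880 = -7341)
P(Z(9, J(-2, 0))) + f = (½)*(-3 - 5)/(-5) - 7341 = (½)*(-⅕)*(-8) - 7341 = ⅘ - 7341 = -36701/5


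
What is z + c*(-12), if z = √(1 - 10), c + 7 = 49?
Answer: -504 + 3*I ≈ -504.0 + 3.0*I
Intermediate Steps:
c = 42 (c = -7 + 49 = 42)
z = 3*I (z = √(-9) = 3*I ≈ 3.0*I)
z + c*(-12) = 3*I + 42*(-12) = 3*I - 504 = -504 + 3*I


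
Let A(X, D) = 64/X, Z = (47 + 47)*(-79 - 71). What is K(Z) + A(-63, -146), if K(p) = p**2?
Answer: 12525029936/63 ≈ 1.9881e+8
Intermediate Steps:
Z = -14100 (Z = 94*(-150) = -14100)
K(Z) + A(-63, -146) = (-14100)**2 + 64/(-63) = 198810000 + 64*(-1/63) = 198810000 - 64/63 = 12525029936/63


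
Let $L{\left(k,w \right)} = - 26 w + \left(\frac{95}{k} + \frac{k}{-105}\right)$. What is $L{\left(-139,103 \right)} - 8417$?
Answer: $- \frac{161922179}{14595} \approx -11094.0$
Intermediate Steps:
$L{\left(k,w \right)} = - 26 w + \frac{95}{k} - \frac{k}{105}$ ($L{\left(k,w \right)} = - 26 w + \left(\frac{95}{k} + k \left(- \frac{1}{105}\right)\right) = - 26 w - \left(- \frac{95}{k} + \frac{k}{105}\right) = - 26 w + \frac{95}{k} - \frac{k}{105}$)
$L{\left(-139,103 \right)} - 8417 = \left(\left(-26\right) 103 + \frac{95}{-139} - - \frac{139}{105}\right) - 8417 = \left(-2678 + 95 \left(- \frac{1}{139}\right) + \frac{139}{105}\right) - 8417 = \left(-2678 - \frac{95}{139} + \frac{139}{105}\right) - 8417 = - \frac{39076064}{14595} - 8417 = - \frac{161922179}{14595}$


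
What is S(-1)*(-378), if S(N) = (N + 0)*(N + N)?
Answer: -756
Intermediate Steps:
S(N) = 2*N² (S(N) = N*(2*N) = 2*N²)
S(-1)*(-378) = (2*(-1)²)*(-378) = (2*1)*(-378) = 2*(-378) = -756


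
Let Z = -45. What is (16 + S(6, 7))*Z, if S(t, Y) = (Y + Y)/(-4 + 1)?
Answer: -510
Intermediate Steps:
S(t, Y) = -2*Y/3 (S(t, Y) = (2*Y)/(-3) = (2*Y)*(-⅓) = -2*Y/3)
(16 + S(6, 7))*Z = (16 - ⅔*7)*(-45) = (16 - 14/3)*(-45) = (34/3)*(-45) = -510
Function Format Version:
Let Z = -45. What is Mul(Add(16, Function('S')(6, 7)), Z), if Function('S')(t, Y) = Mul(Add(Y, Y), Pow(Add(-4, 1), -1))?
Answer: -510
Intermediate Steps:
Function('S')(t, Y) = Mul(Rational(-2, 3), Y) (Function('S')(t, Y) = Mul(Mul(2, Y), Pow(-3, -1)) = Mul(Mul(2, Y), Rational(-1, 3)) = Mul(Rational(-2, 3), Y))
Mul(Add(16, Function('S')(6, 7)), Z) = Mul(Add(16, Mul(Rational(-2, 3), 7)), -45) = Mul(Add(16, Rational(-14, 3)), -45) = Mul(Rational(34, 3), -45) = -510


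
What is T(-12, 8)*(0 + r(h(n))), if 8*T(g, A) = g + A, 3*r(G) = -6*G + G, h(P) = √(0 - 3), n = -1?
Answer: 5*I*√3/6 ≈ 1.4434*I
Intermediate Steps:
h(P) = I*√3 (h(P) = √(-3) = I*√3)
r(G) = -5*G/3 (r(G) = (-6*G + G)/3 = (-5*G)/3 = -5*G/3)
T(g, A) = A/8 + g/8 (T(g, A) = (g + A)/8 = (A + g)/8 = A/8 + g/8)
T(-12, 8)*(0 + r(h(n))) = ((⅛)*8 + (⅛)*(-12))*(0 - 5*I*√3/3) = (1 - 3/2)*(0 - 5*I*√3/3) = -(-5)*I*√3/6 = 5*I*√3/6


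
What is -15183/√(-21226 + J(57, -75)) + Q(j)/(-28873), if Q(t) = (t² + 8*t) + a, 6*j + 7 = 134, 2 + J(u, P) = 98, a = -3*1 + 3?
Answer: -22225/1039428 + 15183*I*√21130/21130 ≈ -0.021382 + 104.45*I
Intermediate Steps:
a = 0 (a = -3 + 3 = 0)
J(u, P) = 96 (J(u, P) = -2 + 98 = 96)
j = 127/6 (j = -7/6 + (⅙)*134 = -7/6 + 67/3 = 127/6 ≈ 21.167)
Q(t) = t² + 8*t (Q(t) = (t² + 8*t) + 0 = t² + 8*t)
-15183/√(-21226 + J(57, -75)) + Q(j)/(-28873) = -15183/√(-21226 + 96) + (127*(8 + 127/6)/6)/(-28873) = -15183*(-I*√21130/21130) + ((127/6)*(175/6))*(-1/28873) = -15183*(-I*√21130/21130) + (22225/36)*(-1/28873) = -(-15183)*I*√21130/21130 - 22225/1039428 = 15183*I*√21130/21130 - 22225/1039428 = -22225/1039428 + 15183*I*√21130/21130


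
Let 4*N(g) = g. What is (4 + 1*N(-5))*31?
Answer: 341/4 ≈ 85.250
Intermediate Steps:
N(g) = g/4
(4 + 1*N(-5))*31 = (4 + 1*((¼)*(-5)))*31 = (4 + 1*(-5/4))*31 = (4 - 5/4)*31 = (11/4)*31 = 341/4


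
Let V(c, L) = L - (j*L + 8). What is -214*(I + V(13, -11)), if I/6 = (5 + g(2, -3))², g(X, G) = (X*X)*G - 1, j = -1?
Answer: -75756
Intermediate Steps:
g(X, G) = -1 + G*X² (g(X, G) = X²*G - 1 = G*X² - 1 = -1 + G*X²)
V(c, L) = -8 + 2*L (V(c, L) = L - (-L + 8) = L - (8 - L) = L + (-8 + L) = -8 + 2*L)
I = 384 (I = 6*(5 + (-1 - 3*2²))² = 6*(5 + (-1 - 3*4))² = 6*(5 + (-1 - 12))² = 6*(5 - 13)² = 6*(-8)² = 6*64 = 384)
-214*(I + V(13, -11)) = -214*(384 + (-8 + 2*(-11))) = -214*(384 + (-8 - 22)) = -214*(384 - 30) = -214*354 = -75756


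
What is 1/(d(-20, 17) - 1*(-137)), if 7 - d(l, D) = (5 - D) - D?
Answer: 1/173 ≈ 0.0057803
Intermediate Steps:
d(l, D) = 2 + 2*D (d(l, D) = 7 - ((5 - D) - D) = 7 - (5 - 2*D) = 7 + (-5 + 2*D) = 2 + 2*D)
1/(d(-20, 17) - 1*(-137)) = 1/((2 + 2*17) - 1*(-137)) = 1/((2 + 34) + 137) = 1/(36 + 137) = 1/173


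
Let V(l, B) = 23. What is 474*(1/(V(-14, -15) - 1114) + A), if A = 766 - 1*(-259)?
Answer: 530061876/1091 ≈ 4.8585e+5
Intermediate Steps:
A = 1025 (A = 766 + 259 = 1025)
474*(1/(V(-14, -15) - 1114) + A) = 474*(1/(23 - 1114) + 1025) = 474*(1/(-1091) + 1025) = 474*(-1/1091 + 1025) = 474*(1118274/1091) = 530061876/1091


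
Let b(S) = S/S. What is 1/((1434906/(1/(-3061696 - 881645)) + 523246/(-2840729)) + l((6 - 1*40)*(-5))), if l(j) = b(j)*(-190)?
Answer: -2840729/16073764115575731390 ≈ -1.7673e-13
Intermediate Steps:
b(S) = 1
l(j) = -190 (l(j) = 1*(-190) = -190)
1/((1434906/(1/(-3061696 - 881645)) + 523246/(-2840729)) + l((6 - 1*40)*(-5))) = 1/((1434906/(1/(-3061696 - 881645)) + 523246/(-2840729)) - 190) = 1/((1434906/(1/(-3943341)) + 523246*(-1/2840729)) - 190) = 1/((1434906/(-1/3943341) - 523246/2840729) - 190) = 1/((1434906*(-3943341) - 523246/2840729) - 190) = 1/((-5658323660946 - 523246/2840729) - 190) = 1/(-16073764115035992880/2840729 - 190) = 1/(-16073764115575731390/2840729) = -2840729/16073764115575731390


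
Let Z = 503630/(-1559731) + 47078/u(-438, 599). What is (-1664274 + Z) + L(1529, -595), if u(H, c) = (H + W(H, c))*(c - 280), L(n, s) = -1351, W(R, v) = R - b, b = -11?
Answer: -716859184484113193/430384373485 ≈ -1.6656e+6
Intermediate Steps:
W(R, v) = 11 + R (W(R, v) = R - 1*(-11) = R + 11 = 11 + R)
u(H, c) = (-280 + c)*(11 + 2*H) (u(H, c) = (H + (11 + H))*(c - 280) = (11 + 2*H)*(-280 + c) = (-280 + c)*(11 + 2*H))
Z = -212398160068/430384373485 (Z = 503630/(-1559731) + 47078/(-3080 - 560*(-438) - 438*599 + 599*(11 - 438)) = 503630*(-1/1559731) + 47078/(-3080 + 245280 - 262362 + 599*(-427)) = -503630/1559731 + 47078/(-3080 + 245280 - 262362 - 255773) = -503630/1559731 + 47078/(-275935) = -503630/1559731 + 47078*(-1/275935) = -503630/1559731 - 47078/275935 = -212398160068/430384373485 ≈ -0.49351)
(-1664274 + Z) + L(1529, -595) = (-1664274 - 212398160068/430384373485) - 1351 = -716277735195534958/430384373485 - 1351 = -716859184484113193/430384373485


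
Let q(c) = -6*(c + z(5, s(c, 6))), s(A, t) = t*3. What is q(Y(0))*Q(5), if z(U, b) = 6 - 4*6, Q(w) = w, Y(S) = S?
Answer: 540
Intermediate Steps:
s(A, t) = 3*t
z(U, b) = -18 (z(U, b) = 6 - 24 = -18)
q(c) = 108 - 6*c (q(c) = -6*(c - 18) = -6*(-18 + c) = 108 - 6*c)
q(Y(0))*Q(5) = (108 - 6*0)*5 = (108 + 0)*5 = 108*5 = 540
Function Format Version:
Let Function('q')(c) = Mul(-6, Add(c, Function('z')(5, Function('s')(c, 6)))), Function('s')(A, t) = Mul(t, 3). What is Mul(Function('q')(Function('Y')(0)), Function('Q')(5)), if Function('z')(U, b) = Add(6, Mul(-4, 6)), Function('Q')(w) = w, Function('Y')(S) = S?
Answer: 540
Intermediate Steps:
Function('s')(A, t) = Mul(3, t)
Function('z')(U, b) = -18 (Function('z')(U, b) = Add(6, -24) = -18)
Function('q')(c) = Add(108, Mul(-6, c)) (Function('q')(c) = Mul(-6, Add(c, -18)) = Mul(-6, Add(-18, c)) = Add(108, Mul(-6, c)))
Mul(Function('q')(Function('Y')(0)), Function('Q')(5)) = Mul(Add(108, Mul(-6, 0)), 5) = Mul(Add(108, 0), 5) = Mul(108, 5) = 540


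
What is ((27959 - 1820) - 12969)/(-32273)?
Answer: -13170/32273 ≈ -0.40808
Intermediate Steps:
((27959 - 1820) - 12969)/(-32273) = (26139 - 12969)*(-1/32273) = 13170*(-1/32273) = -13170/32273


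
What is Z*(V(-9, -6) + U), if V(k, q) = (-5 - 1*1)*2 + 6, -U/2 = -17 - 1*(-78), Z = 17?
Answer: -2176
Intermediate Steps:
U = -122 (U = -2*(-17 - 1*(-78)) = -2*(-17 + 78) = -2*61 = -122)
V(k, q) = -6 (V(k, q) = (-5 - 1)*2 + 6 = -6*2 + 6 = -12 + 6 = -6)
Z*(V(-9, -6) + U) = 17*(-6 - 122) = 17*(-128) = -2176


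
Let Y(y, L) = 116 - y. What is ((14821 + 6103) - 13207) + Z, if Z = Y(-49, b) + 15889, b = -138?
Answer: 23771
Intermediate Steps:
Z = 16054 (Z = (116 - 1*(-49)) + 15889 = (116 + 49) + 15889 = 165 + 15889 = 16054)
((14821 + 6103) - 13207) + Z = ((14821 + 6103) - 13207) + 16054 = (20924 - 13207) + 16054 = 7717 + 16054 = 23771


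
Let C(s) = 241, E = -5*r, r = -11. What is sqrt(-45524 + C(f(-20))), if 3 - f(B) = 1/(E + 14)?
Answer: I*sqrt(45283) ≈ 212.8*I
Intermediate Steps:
E = 55 (E = -5*(-11) = 55)
f(B) = 206/69 (f(B) = 3 - 1/(55 + 14) = 3 - 1/69 = 206/69)
sqrt(-45524 + C(f(-20))) = sqrt(-45524 + 241) = sqrt(-45283) = I*sqrt(45283)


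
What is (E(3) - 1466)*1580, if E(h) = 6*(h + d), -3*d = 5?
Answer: -2303640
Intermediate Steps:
d = -5/3 (d = -⅓*5 = -5/3 ≈ -1.6667)
E(h) = -10 + 6*h (E(h) = 6*(h - 5/3) = 6*(-5/3 + h) = -10 + 6*h)
(E(3) - 1466)*1580 = ((-10 + 6*3) - 1466)*1580 = ((-10 + 18) - 1466)*1580 = (8 - 1466)*1580 = -1458*1580 = -2303640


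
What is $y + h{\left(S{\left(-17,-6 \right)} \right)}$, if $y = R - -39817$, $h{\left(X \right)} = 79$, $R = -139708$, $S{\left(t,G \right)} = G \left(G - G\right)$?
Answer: $-99812$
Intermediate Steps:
$S{\left(t,G \right)} = 0$ ($S{\left(t,G \right)} = G 0 = 0$)
$y = -99891$ ($y = -139708 - -39817 = -139708 + 39817 = -99891$)
$y + h{\left(S{\left(-17,-6 \right)} \right)} = -99891 + 79 = -99812$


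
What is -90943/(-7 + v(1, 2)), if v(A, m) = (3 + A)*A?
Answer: 90943/3 ≈ 30314.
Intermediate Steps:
v(A, m) = A*(3 + A)
-90943/(-7 + v(1, 2)) = -90943/(-7 + 1*(3 + 1)) = -90943/(-7 + 1*4) = -90943/(-7 + 4) = -90943/(-3) = -90943*(-⅓) = 90943/3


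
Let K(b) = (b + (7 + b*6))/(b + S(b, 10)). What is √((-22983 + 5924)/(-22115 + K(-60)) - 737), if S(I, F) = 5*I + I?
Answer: 23*I*√2450161839533/1326841 ≈ 27.134*I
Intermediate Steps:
S(I, F) = 6*I
K(b) = (7 + 7*b)/(7*b) (K(b) = (b + (7 + b*6))/(b + 6*b) = (b + (7 + 6*b))/((7*b)) = (7 + 7*b)*(1/(7*b)) = (7 + 7*b)/(7*b))
√((-22983 + 5924)/(-22115 + K(-60)) - 737) = √((-22983 + 5924)/(-22115 + (1 - 60)/(-60)) - 737) = √(-17059/(-22115 - 1/60*(-59)) - 737) = √(-17059/(-22115 + 59/60) - 737) = √(-17059/(-1326841/60) - 737) = √(-17059*(-60/1326841) - 737) = √(1023540/1326841 - 737) = √(-976858277/1326841) = 23*I*√2450161839533/1326841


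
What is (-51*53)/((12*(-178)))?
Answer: 901/712 ≈ 1.2654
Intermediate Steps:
(-51*53)/((12*(-178))) = -2703/(-2136) = -2703*(-1/2136) = 901/712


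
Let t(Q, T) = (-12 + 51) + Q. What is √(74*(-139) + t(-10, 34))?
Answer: I*√10257 ≈ 101.28*I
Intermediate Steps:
t(Q, T) = 39 + Q
√(74*(-139) + t(-10, 34)) = √(74*(-139) + (39 - 10)) = √(-10286 + 29) = √(-10257) = I*√10257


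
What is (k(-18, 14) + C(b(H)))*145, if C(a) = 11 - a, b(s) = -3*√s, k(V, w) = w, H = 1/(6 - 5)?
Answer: 4060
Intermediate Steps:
H = 1 (H = 1/1 = 1)
(k(-18, 14) + C(b(H)))*145 = (14 + (11 - (-3)*√1))*145 = (14 + (11 - (-3)))*145 = (14 + (11 - 1*(-3)))*145 = (14 + (11 + 3))*145 = (14 + 14)*145 = 28*145 = 4060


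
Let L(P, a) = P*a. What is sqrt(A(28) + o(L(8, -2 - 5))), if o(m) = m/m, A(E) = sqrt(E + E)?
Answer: sqrt(1 + 2*sqrt(14)) ≈ 2.9126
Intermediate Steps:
A(E) = sqrt(2)*sqrt(E) (A(E) = sqrt(2*E) = sqrt(2)*sqrt(E))
o(m) = 1
sqrt(A(28) + o(L(8, -2 - 5))) = sqrt(sqrt(2)*sqrt(28) + 1) = sqrt(sqrt(2)*(2*sqrt(7)) + 1) = sqrt(2*sqrt(14) + 1) = sqrt(1 + 2*sqrt(14))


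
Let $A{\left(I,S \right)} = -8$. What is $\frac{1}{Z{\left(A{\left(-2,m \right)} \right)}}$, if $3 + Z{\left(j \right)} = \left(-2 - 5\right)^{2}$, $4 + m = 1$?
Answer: $\frac{1}{46} \approx 0.021739$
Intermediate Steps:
$m = -3$ ($m = -4 + 1 = -3$)
$Z{\left(j \right)} = 46$ ($Z{\left(j \right)} = -3 + \left(-2 - 5\right)^{2} = -3 + \left(-7\right)^{2} = -3 + 49 = 46$)
$\frac{1}{Z{\left(A{\left(-2,m \right)} \right)}} = \frac{1}{46}$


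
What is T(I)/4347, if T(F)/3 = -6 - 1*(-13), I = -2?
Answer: 1/207 ≈ 0.0048309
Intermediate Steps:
T(F) = 21 (T(F) = 3*(-6 - 1*(-13)) = 3*(-6 + 13) = 3*7 = 21)
T(I)/4347 = 21/4347 = 21*(1/4347) = 1/207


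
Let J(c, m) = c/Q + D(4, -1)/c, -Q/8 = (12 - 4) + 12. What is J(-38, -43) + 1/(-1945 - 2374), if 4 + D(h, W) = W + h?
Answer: 1730399/6564880 ≈ 0.26358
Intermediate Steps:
Q = -160 (Q = -8*((12 - 4) + 12) = -8*(8 + 12) = -8*20 = -160)
D(h, W) = -4 + W + h (D(h, W) = -4 + (W + h) = -4 + W + h)
J(c, m) = -1/c - c/160 (J(c, m) = c/(-160) + (-4 - 1 + 4)/c = c*(-1/160) - 1/c = -c/160 - 1/c = -1/c - c/160)
J(-38, -43) + 1/(-1945 - 2374) = (-1/(-38) - 1/160*(-38)) + 1/(-1945 - 2374) = (-1*(-1/38) + 19/80) + 1/(-4319) = (1/38 + 19/80) - 1/4319 = 401/1520 - 1/4319 = 1730399/6564880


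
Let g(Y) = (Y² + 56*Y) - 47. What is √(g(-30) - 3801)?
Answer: 2*I*√1157 ≈ 68.029*I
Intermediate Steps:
g(Y) = -47 + Y² + 56*Y
√(g(-30) - 3801) = √((-47 + (-30)² + 56*(-30)) - 3801) = √((-47 + 900 - 1680) - 3801) = √(-827 - 3801) = √(-4628) = 2*I*√1157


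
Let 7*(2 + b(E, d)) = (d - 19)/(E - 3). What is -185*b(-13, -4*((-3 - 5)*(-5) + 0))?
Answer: 8325/112 ≈ 74.330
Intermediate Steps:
b(E, d) = -2 + (-19 + d)/(7*(-3 + E)) (b(E, d) = -2 + ((d - 19)/(E - 3))/7 = -2 + ((-19 + d)/(-3 + E))/7 = -2 + (-19 + d)/(7*(-3 + E)))
-185*b(-13, -4*((-3 - 5)*(-5) + 0)) = -185*(23 - 4*((-3 - 5)*(-5) + 0) - 14*(-13))/(7*(-3 - 13)) = -185*(23 - 4*(-8*(-5) + 0) + 182)/(7*(-16)) = -185*(-1)*(23 - 4*(40 + 0) + 182)/(7*16) = -185*(-1)*(23 - 4*40 + 182)/(7*16) = -185*(-1)*(23 - 160 + 182)/(7*16) = -185*(-1)*45/(7*16) = -185*(-45/112) = 8325/112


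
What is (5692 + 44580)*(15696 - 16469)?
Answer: -38860256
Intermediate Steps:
(5692 + 44580)*(15696 - 16469) = 50272*(-773) = -38860256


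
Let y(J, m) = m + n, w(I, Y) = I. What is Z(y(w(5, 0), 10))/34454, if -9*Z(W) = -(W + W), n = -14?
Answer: -4/155043 ≈ -2.5799e-5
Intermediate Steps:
y(J, m) = -14 + m (y(J, m) = m - 14 = -14 + m)
Z(W) = 2*W/9 (Z(W) = -(-1)*(W + W)/9 = -(-1)*2*W/9 = -(-2)*W/9 = 2*W/9)
Z(y(w(5, 0), 10))/34454 = (2*(-14 + 10)/9)/34454 = ((2/9)*(-4))*(1/34454) = -8/9*1/34454 = -4/155043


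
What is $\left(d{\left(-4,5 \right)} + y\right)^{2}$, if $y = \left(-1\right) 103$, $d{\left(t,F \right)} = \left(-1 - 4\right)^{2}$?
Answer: $6084$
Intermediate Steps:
$d{\left(t,F \right)} = 25$ ($d{\left(t,F \right)} = \left(-5\right)^{2} = 25$)
$y = -103$
$\left(d{\left(-4,5 \right)} + y\right)^{2} = \left(25 - 103\right)^{2} = \left(-78\right)^{2} = 6084$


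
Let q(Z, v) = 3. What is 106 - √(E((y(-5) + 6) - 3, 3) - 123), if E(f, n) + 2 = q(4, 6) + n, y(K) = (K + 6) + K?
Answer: 106 - I*√119 ≈ 106.0 - 10.909*I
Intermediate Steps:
y(K) = 6 + 2*K (y(K) = (6 + K) + K = 6 + 2*K)
E(f, n) = 1 + n (E(f, n) = -2 + (3 + n) = 1 + n)
106 - √(E((y(-5) + 6) - 3, 3) - 123) = 106 - √((1 + 3) - 123) = 106 - √(4 - 123) = 106 - √(-119) = 106 - I*√119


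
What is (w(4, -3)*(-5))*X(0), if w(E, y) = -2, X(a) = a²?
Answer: 0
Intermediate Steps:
(w(4, -3)*(-5))*X(0) = -2*(-5)*0² = 10*0 = 0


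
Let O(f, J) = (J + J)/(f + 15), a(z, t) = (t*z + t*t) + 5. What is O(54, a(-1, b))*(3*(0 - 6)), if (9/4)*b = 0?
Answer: -60/23 ≈ -2.6087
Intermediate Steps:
b = 0 (b = (4/9)*0 = 0)
a(z, t) = 5 + t**2 + t*z (a(z, t) = (t*z + t**2) + 5 = (t**2 + t*z) + 5 = 5 + t**2 + t*z)
O(f, J) = 2*J/(15 + f) (O(f, J) = (2*J)/(15 + f) = 2*J/(15 + f))
O(54, a(-1, b))*(3*(0 - 6)) = (2*(5 + 0**2 + 0*(-1))/(15 + 54))*(3*(0 - 6)) = (2*(5 + 0 + 0)/69)*(3*(-6)) = (2*5*(1/69))*(-18) = (10/69)*(-18) = -60/23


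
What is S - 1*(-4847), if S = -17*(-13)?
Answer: 5068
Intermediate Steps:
S = 221
S - 1*(-4847) = 221 - 1*(-4847) = 221 + 4847 = 5068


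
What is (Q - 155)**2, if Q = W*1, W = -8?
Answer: 26569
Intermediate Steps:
Q = -8 (Q = -8*1 = -8)
(Q - 155)**2 = (-8 - 155)**2 = (-163)**2 = 26569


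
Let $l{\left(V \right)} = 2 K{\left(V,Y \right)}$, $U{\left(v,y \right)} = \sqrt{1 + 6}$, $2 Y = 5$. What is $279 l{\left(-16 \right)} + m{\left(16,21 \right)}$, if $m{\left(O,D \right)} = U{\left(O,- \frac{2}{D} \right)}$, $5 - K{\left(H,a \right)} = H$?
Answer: $11718 + \sqrt{7} \approx 11721.0$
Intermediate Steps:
$Y = \frac{5}{2}$ ($Y = \frac{1}{2} \cdot 5 = \frac{5}{2} \approx 2.5$)
$K{\left(H,a \right)} = 5 - H$
$U{\left(v,y \right)} = \sqrt{7}$
$m{\left(O,D \right)} = \sqrt{7}$
$l{\left(V \right)} = 10 - 2 V$ ($l{\left(V \right)} = 2 \left(5 - V\right) = 10 - 2 V$)
$279 l{\left(-16 \right)} + m{\left(16,21 \right)} = 279 \left(10 - -32\right) + \sqrt{7} = 279 \left(10 + 32\right) + \sqrt{7} = 279 \cdot 42 + \sqrt{7} = 11718 + \sqrt{7}$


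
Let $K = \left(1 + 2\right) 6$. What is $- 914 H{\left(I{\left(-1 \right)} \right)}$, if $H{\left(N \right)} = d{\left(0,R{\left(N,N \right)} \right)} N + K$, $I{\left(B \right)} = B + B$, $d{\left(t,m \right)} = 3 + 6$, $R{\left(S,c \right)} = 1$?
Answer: $0$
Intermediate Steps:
$d{\left(t,m \right)} = 9$
$I{\left(B \right)} = 2 B$
$K = 18$ ($K = 3 \cdot 6 = 18$)
$H{\left(N \right)} = 18 + 9 N$ ($H{\left(N \right)} = 9 N + 18 = 18 + 9 N$)
$- 914 H{\left(I{\left(-1 \right)} \right)} = - 914 \left(18 + 9 \cdot 2 \left(-1\right)\right) = - 914 \left(18 + 9 \left(-2\right)\right) = - 914 \left(18 - 18\right) = \left(-914\right) 0 = 0$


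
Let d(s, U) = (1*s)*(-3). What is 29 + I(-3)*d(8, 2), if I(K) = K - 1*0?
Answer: 101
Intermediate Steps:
d(s, U) = -3*s (d(s, U) = s*(-3) = -3*s)
I(K) = K (I(K) = K + 0 = K)
29 + I(-3)*d(8, 2) = 29 - (-9)*8 = 29 - 3*(-24) = 29 + 72 = 101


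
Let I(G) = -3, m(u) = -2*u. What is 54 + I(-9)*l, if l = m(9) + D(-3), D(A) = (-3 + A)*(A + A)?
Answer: 0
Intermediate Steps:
D(A) = 2*A*(-3 + A) (D(A) = (-3 + A)*(2*A) = 2*A*(-3 + A))
l = 18 (l = -2*9 + 2*(-3)*(-3 - 3) = -18 + 2*(-3)*(-6) = -18 + 36 = 18)
54 + I(-9)*l = 54 - 3*18 = 54 - 54 = 0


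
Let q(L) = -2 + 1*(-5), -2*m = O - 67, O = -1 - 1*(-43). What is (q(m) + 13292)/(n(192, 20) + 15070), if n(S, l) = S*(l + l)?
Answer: 2657/4550 ≈ 0.58396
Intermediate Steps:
O = 42 (O = -1 + 43 = 42)
n(S, l) = 2*S*l (n(S, l) = S*(2*l) = 2*S*l)
m = 25/2 (m = -(42 - 67)/2 = -½*(-25) = 25/2 ≈ 12.500)
q(L) = -7 (q(L) = -2 - 5 = -7)
(q(m) + 13292)/(n(192, 20) + 15070) = (-7 + 13292)/(2*192*20 + 15070) = 13285/(7680 + 15070) = 13285/22750 = 13285*(1/22750) = 2657/4550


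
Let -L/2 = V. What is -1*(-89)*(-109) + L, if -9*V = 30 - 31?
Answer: -87311/9 ≈ -9701.2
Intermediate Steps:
V = ⅑ (V = -(30 - 31)/9 = -⅑*(-1) = ⅑ ≈ 0.11111)
L = -2/9 (L = -2*⅑ = -2/9 ≈ -0.22222)
-1*(-89)*(-109) + L = -1*(-89)*(-109) - 2/9 = 89*(-109) - 2/9 = -9701 - 2/9 = -87311/9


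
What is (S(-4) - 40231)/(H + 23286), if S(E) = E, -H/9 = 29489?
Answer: 8047/48423 ≈ 0.16618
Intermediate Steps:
H = -265401 (H = -9*29489 = -265401)
(S(-4) - 40231)/(H + 23286) = (-4 - 40231)/(-265401 + 23286) = -40235/(-242115) = -40235*(-1/242115) = 8047/48423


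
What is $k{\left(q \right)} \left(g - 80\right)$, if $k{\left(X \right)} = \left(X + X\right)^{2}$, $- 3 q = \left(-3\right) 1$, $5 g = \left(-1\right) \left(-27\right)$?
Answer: $- \frac{1492}{5} \approx -298.4$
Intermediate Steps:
$g = \frac{27}{5}$ ($g = \frac{\left(-1\right) \left(-27\right)}{5} = \frac{1}{5} \cdot 27 = \frac{27}{5} \approx 5.4$)
$q = 1$ ($q = - \frac{\left(-3\right) 1}{3} = \left(- \frac{1}{3}\right) \left(-3\right) = 1$)
$k{\left(X \right)} = 4 X^{2}$ ($k{\left(X \right)} = \left(2 X\right)^{2} = 4 X^{2}$)
$k{\left(q \right)} \left(g - 80\right) = 4 \cdot 1^{2} \left(\frac{27}{5} - 80\right) = 4 \cdot 1 \left(\frac{27}{5} - 80\right) = 4 \left(- \frac{373}{5}\right) = - \frac{1492}{5}$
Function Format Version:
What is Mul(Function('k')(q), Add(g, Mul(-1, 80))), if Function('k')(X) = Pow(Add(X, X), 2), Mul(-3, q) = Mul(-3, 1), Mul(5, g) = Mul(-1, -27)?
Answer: Rational(-1492, 5) ≈ -298.40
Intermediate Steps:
g = Rational(27, 5) (g = Mul(Rational(1, 5), Mul(-1, -27)) = Mul(Rational(1, 5), 27) = Rational(27, 5) ≈ 5.4000)
q = 1 (q = Mul(Rational(-1, 3), Mul(-3, 1)) = Mul(Rational(-1, 3), -3) = 1)
Function('k')(X) = Mul(4, Pow(X, 2)) (Function('k')(X) = Pow(Mul(2, X), 2) = Mul(4, Pow(X, 2)))
Mul(Function('k')(q), Add(g, Mul(-1, 80))) = Mul(Mul(4, Pow(1, 2)), Add(Rational(27, 5), Mul(-1, 80))) = Mul(Mul(4, 1), Add(Rational(27, 5), -80)) = Mul(4, Rational(-373, 5)) = Rational(-1492, 5)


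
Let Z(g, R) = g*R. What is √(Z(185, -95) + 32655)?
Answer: 2*√3770 ≈ 122.80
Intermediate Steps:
Z(g, R) = R*g
√(Z(185, -95) + 32655) = √(-95*185 + 32655) = √(-17575 + 32655) = √15080 = 2*√3770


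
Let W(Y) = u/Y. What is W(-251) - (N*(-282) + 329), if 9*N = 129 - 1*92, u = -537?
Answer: 626852/753 ≈ 832.47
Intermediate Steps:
N = 37/9 (N = (129 - 1*92)/9 = (129 - 92)/9 = (⅑)*37 = 37/9 ≈ 4.1111)
W(Y) = -537/Y
W(-251) - (N*(-282) + 329) = -537/(-251) - ((37/9)*(-282) + 329) = -537*(-1/251) - (-3478/3 + 329) = 537/251 - 1*(-2491/3) = 537/251 + 2491/3 = 626852/753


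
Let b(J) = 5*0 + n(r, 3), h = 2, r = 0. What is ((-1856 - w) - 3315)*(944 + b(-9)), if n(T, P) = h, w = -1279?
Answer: -3681832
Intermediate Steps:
n(T, P) = 2
b(J) = 2 (b(J) = 5*0 + 2 = 0 + 2 = 2)
((-1856 - w) - 3315)*(944 + b(-9)) = ((-1856 - 1*(-1279)) - 3315)*(944 + 2) = ((-1856 + 1279) - 3315)*946 = (-577 - 3315)*946 = -3892*946 = -3681832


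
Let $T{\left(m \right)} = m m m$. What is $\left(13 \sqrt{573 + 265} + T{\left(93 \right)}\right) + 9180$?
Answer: $813537 + 13 \sqrt{838} \approx 8.1391 \cdot 10^{5}$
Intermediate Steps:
$T{\left(m \right)} = m^{3}$ ($T{\left(m \right)} = m^{2} m = m^{3}$)
$\left(13 \sqrt{573 + 265} + T{\left(93 \right)}\right) + 9180 = \left(13 \sqrt{573 + 265} + 93^{3}\right) + 9180 = \left(13 \sqrt{838} + 804357\right) + 9180 = \left(804357 + 13 \sqrt{838}\right) + 9180 = 813537 + 13 \sqrt{838}$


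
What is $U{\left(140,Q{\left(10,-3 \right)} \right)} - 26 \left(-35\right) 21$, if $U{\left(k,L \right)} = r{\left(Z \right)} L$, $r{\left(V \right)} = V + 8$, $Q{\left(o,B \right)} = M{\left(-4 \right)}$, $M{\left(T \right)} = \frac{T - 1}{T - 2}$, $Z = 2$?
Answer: $\frac{57355}{3} \approx 19118.0$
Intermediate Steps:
$M{\left(T \right)} = \frac{-1 + T}{-2 + T}$
$Q{\left(o,B \right)} = \frac{5}{6}$ ($Q{\left(o,B \right)} = \frac{-1 - 4}{-2 - 4} = \frac{1}{-6} \left(-5\right) = \left(- \frac{1}{6}\right) \left(-5\right) = \frac{5}{6}$)
$r{\left(V \right)} = 8 + V$
$U{\left(k,L \right)} = 10 L$ ($U{\left(k,L \right)} = \left(8 + 2\right) L = 10 L$)
$U{\left(140,Q{\left(10,-3 \right)} \right)} - 26 \left(-35\right) 21 = 10 \cdot \frac{5}{6} - 26 \left(-35\right) 21 = \frac{25}{3} - \left(-910\right) 21 = \frac{25}{3} - -19110 = \frac{25}{3} + 19110 = \frac{57355}{3}$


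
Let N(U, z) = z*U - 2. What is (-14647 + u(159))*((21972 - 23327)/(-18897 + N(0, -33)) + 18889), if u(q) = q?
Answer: -5171992392208/18899 ≈ -2.7367e+8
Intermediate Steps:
N(U, z) = -2 + U*z (N(U, z) = U*z - 2 = -2 + U*z)
(-14647 + u(159))*((21972 - 23327)/(-18897 + N(0, -33)) + 18889) = (-14647 + 159)*((21972 - 23327)/(-18897 + (-2 + 0*(-33))) + 18889) = -14488*(-1355/(-18897 + (-2 + 0)) + 18889) = -14488*(-1355/(-18897 - 2) + 18889) = -14488*(-1355/(-18899) + 18889) = -14488*(-1355*(-1/18899) + 18889) = -14488*(1355/18899 + 18889) = -14488*356984566/18899 = -5171992392208/18899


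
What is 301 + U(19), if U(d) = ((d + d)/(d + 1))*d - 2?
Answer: 3351/10 ≈ 335.10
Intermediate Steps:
U(d) = -2 + 2*d²/(1 + d) (U(d) = ((2*d)/(1 + d))*d - 2 = (2*d/(1 + d))*d - 2 = 2*d²/(1 + d) - 2 = -2 + 2*d²/(1 + d))
301 + U(19) = 301 + 2*(-1 + 19² - 1*19)/(1 + 19) = 301 + 2*(-1 + 361 - 19)/20 = 301 + 2*(1/20)*341 = 301 + 341/10 = 3351/10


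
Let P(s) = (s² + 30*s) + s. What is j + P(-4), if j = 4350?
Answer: 4242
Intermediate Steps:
P(s) = s² + 31*s
j + P(-4) = 4350 - 4*(31 - 4) = 4350 - 4*27 = 4350 - 108 = 4242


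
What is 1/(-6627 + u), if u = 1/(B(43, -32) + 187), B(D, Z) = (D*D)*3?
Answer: -5734/37999217 ≈ -0.00015090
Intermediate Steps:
B(D, Z) = 3*D**2 (B(D, Z) = D**2*3 = 3*D**2)
u = 1/5734 (u = 1/(3*43**2 + 187) = 1/(3*1849 + 187) = 1/(5547 + 187) = 1/5734 ≈ 0.00017440)
1/(-6627 + u) = 1/(-6627 + 1/5734) = 1/(-37999217/5734) = -5734/37999217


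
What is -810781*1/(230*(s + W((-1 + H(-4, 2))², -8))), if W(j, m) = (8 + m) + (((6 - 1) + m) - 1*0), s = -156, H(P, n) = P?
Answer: 810781/36570 ≈ 22.171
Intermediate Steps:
W(j, m) = 13 + 2*m (W(j, m) = (8 + m) + ((5 + m) + 0) = (8 + m) + (5 + m) = 13 + 2*m)
-810781*1/(230*(s + W((-1 + H(-4, 2))², -8))) = -810781*1/(230*(-156 + (13 + 2*(-8)))) = -810781*1/(230*(-156 + (13 - 16))) = -810781*1/(230*(-156 - 3)) = -810781/(230*(-159)) = -810781/(-36570) = -810781*(-1/36570) = 810781/36570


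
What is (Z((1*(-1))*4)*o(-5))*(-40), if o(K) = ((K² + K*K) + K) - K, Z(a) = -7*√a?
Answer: 28000*I ≈ 28000.0*I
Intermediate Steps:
o(K) = 2*K² (o(K) = ((K² + K²) + K) - K = (2*K² + K) - K = (K + 2*K²) - K = 2*K²)
(Z((1*(-1))*4)*o(-5))*(-40) = ((-7*2*I)*(2*(-5)²))*(-40) = ((-7*2*I)*(2*25))*(-40) = (-14*I*50)*(-40) = -700*I*(-40) = 28000*I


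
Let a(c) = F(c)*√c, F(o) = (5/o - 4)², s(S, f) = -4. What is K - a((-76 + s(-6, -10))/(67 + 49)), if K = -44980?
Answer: -44980 - 2025*I*√145/232 ≈ -44980.0 - 105.1*I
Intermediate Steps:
F(o) = (-4 + 5/o)²
a(c) = (-5 + 4*c)²/c^(3/2) (a(c) = ((-5 + 4*c)²/c²)*√c = (-5 + 4*c)²/c^(3/2))
K - a((-76 + s(-6, -10))/(67 + 49)) = -44980 - (-5 + 4*((-76 - 4)/(67 + 49)))²/((-76 - 4)/(67 + 49))^(3/2) = -44980 - (-5 + 4*(-80/116))²/(-80/116)^(3/2) = -44980 - (-5 + 4*(-80*1/116))²/(-80*1/116)^(3/2) = -44980 - (-5 + 4*(-20/29))²/(-20/29)^(3/2) = -44980 - 29*I*√145/200*(-5 - 80/29)² = -44980 - 29*I*√145/200*(-225/29)² = -44980 - 29*I*√145/200*50625/841 = -44980 - 2025*I*√145/232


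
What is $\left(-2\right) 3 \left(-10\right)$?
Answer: $60$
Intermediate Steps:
$\left(-2\right) 3 \left(-10\right) = \left(-6\right) \left(-10\right) = 60$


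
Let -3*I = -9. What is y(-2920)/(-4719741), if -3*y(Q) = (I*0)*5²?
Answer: 0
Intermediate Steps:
I = 3 (I = -⅓*(-9) = 3)
y(Q) = 0 (y(Q) = -3*0*5²/3 = -0*25 = -⅓*0 = 0)
y(-2920)/(-4719741) = 0/(-4719741) = 0*(-1/4719741) = 0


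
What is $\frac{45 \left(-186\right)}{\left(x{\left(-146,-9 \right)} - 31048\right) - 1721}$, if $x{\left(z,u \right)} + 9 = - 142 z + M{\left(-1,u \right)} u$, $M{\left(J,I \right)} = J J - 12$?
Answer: $\frac{8370}{11947} \approx 0.70059$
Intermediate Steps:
$M{\left(J,I \right)} = -12 + J^{2}$ ($M{\left(J,I \right)} = J^{2} - 12 = -12 + J^{2}$)
$x{\left(z,u \right)} = -9 - 142 z - 11 u$ ($x{\left(z,u \right)} = -9 + \left(- 142 z + \left(-12 + \left(-1\right)^{2}\right) u\right) = -9 + \left(- 142 z + \left(-12 + 1\right) u\right) = -9 - \left(11 u + 142 z\right) = -9 - 142 z - 11 u$)
$\frac{45 \left(-186\right)}{\left(x{\left(-146,-9 \right)} - 31048\right) - 1721} = \frac{45 \left(-186\right)}{\left(\left(-9 - -20732 - -99\right) - 31048\right) - 1721} = - \frac{8370}{\left(\left(-9 + 20732 + 99\right) - 31048\right) - 1721} = - \frac{8370}{\left(20822 - 31048\right) - 1721} = - \frac{8370}{-10226 - 1721} = - \frac{8370}{-11947} = \left(-8370\right) \left(- \frac{1}{11947}\right) = \frac{8370}{11947}$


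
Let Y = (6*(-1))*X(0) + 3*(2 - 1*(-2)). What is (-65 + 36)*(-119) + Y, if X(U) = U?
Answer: 3463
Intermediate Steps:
Y = 12 (Y = (6*(-1))*0 + 3*(2 - 1*(-2)) = -6*0 + 3*(2 + 2) = 0 + 3*4 = 0 + 12 = 12)
(-65 + 36)*(-119) + Y = (-65 + 36)*(-119) + 12 = -29*(-119) + 12 = 3451 + 12 = 3463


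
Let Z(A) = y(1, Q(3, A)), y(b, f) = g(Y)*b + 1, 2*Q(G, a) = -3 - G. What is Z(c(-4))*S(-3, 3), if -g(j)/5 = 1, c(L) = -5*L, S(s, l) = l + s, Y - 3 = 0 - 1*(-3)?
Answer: 0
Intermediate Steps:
Y = 6 (Y = 3 + (0 - 1*(-3)) = 3 + (0 + 3) = 3 + 3 = 6)
g(j) = -5 (g(j) = -5*1 = -5)
Q(G, a) = -3/2 - G/2 (Q(G, a) = (-3 - G)/2 = -3/2 - G/2)
y(b, f) = 1 - 5*b (y(b, f) = -5*b + 1 = 1 - 5*b)
Z(A) = -4 (Z(A) = 1 - 5*1 = 1 - 5 = -4)
Z(c(-4))*S(-3, 3) = -4*(3 - 3) = -4*0 = 0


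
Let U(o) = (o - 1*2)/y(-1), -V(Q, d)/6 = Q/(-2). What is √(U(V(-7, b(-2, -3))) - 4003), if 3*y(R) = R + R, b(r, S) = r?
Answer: I*√15874/2 ≈ 62.996*I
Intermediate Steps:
y(R) = 2*R/3 (y(R) = (R + R)/3 = (2*R)/3 = 2*R/3)
V(Q, d) = 3*Q (V(Q, d) = -6*Q/(-2) = -6*Q*(-1)/2 = -(-3)*Q = 3*Q)
U(o) = 3 - 3*o/2 (U(o) = (o - 1*2)/(((⅔)*(-1))) = (o - 2)/(-⅔) = (-2 + o)*(-3/2) = 3 - 3*o/2)
√(U(V(-7, b(-2, -3))) - 4003) = √((3 - 9*(-7)/2) - 4003) = √((3 - 3/2*(-21)) - 4003) = √((3 + 63/2) - 4003) = √(69/2 - 4003) = √(-7937/2) = I*√15874/2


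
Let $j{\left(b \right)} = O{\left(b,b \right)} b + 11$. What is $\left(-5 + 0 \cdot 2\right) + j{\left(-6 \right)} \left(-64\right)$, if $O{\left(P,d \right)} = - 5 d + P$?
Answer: $8507$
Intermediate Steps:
$O{\left(P,d \right)} = P - 5 d$
$j{\left(b \right)} = 11 - 4 b^{2}$ ($j{\left(b \right)} = \left(b - 5 b\right) b + 11 = - 4 b b + 11 = - 4 b^{2} + 11 = 11 - 4 b^{2}$)
$\left(-5 + 0 \cdot 2\right) + j{\left(-6 \right)} \left(-64\right) = \left(-5 + 0 \cdot 2\right) + \left(11 - 4 \left(-6\right)^{2}\right) \left(-64\right) = \left(-5 + 0\right) + \left(11 - 144\right) \left(-64\right) = -5 + \left(11 - 144\right) \left(-64\right) = -5 - -8512 = -5 + 8512 = 8507$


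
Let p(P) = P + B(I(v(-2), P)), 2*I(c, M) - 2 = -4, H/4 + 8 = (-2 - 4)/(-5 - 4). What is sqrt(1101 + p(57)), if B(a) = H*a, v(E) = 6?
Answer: sqrt(10686)/3 ≈ 34.458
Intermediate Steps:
H = -88/3 (H = -32 + 4*((-2 - 4)/(-5 - 4)) = -32 + 4*(-6/(-9)) = -32 + 4*(-6*(-1/9)) = -32 + 4*(2/3) = -32 + 8/3 = -88/3 ≈ -29.333)
I(c, M) = -1 (I(c, M) = 1 + (1/2)*(-4) = 1 - 2 = -1)
B(a) = -88*a/3
p(P) = 88/3 + P (p(P) = P - 88/3*(-1) = P + 88/3 = 88/3 + P)
sqrt(1101 + p(57)) = sqrt(1101 + (88/3 + 57)) = sqrt(1101 + 259/3) = sqrt(3562/3) = sqrt(10686)/3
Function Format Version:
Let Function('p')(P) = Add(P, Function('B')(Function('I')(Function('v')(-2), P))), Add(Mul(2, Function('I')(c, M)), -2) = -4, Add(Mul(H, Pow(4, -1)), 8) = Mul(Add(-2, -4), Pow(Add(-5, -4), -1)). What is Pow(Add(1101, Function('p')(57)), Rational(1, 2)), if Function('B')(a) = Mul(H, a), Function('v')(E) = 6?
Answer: Mul(Rational(1, 3), Pow(10686, Rational(1, 2))) ≈ 34.458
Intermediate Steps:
H = Rational(-88, 3) (H = Add(-32, Mul(4, Mul(Add(-2, -4), Pow(Add(-5, -4), -1)))) = Add(-32, Mul(4, Mul(-6, Pow(-9, -1)))) = Add(-32, Mul(4, Mul(-6, Rational(-1, 9)))) = Add(-32, Mul(4, Rational(2, 3))) = Add(-32, Rational(8, 3)) = Rational(-88, 3) ≈ -29.333)
Function('I')(c, M) = -1 (Function('I')(c, M) = Add(1, Mul(Rational(1, 2), -4)) = Add(1, -2) = -1)
Function('B')(a) = Mul(Rational(-88, 3), a)
Function('p')(P) = Add(Rational(88, 3), P) (Function('p')(P) = Add(P, Mul(Rational(-88, 3), -1)) = Add(P, Rational(88, 3)) = Add(Rational(88, 3), P))
Pow(Add(1101, Function('p')(57)), Rational(1, 2)) = Pow(Add(1101, Add(Rational(88, 3), 57)), Rational(1, 2)) = Pow(Add(1101, Rational(259, 3)), Rational(1, 2)) = Pow(Rational(3562, 3), Rational(1, 2)) = Mul(Rational(1, 3), Pow(10686, Rational(1, 2)))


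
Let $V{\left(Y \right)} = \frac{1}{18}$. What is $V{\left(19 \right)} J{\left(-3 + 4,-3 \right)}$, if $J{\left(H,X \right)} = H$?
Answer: $\frac{1}{18} \approx 0.055556$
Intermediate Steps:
$V{\left(Y \right)} = \frac{1}{18}$
$V{\left(19 \right)} J{\left(-3 + 4,-3 \right)} = \frac{-3 + 4}{18} = \frac{1}{18} \cdot 1 = \frac{1}{18}$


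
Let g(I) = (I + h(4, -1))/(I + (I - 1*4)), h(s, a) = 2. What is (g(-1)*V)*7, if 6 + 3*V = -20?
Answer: 91/9 ≈ 10.111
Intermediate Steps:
V = -26/3 (V = -2 + (⅓)*(-20) = -2 - 20/3 = -26/3 ≈ -8.6667)
g(I) = (2 + I)/(-4 + 2*I) (g(I) = (I + 2)/(I + (I - 1*4)) = (2 + I)/(I + (I - 4)) = (2 + I)/(I + (-4 + I)) = (2 + I)/(-4 + 2*I))
(g(-1)*V)*7 = (((2 - 1)/(2*(-2 - 1)))*(-26/3))*7 = (((½)*1/(-3))*(-26/3))*7 = (((½)*(-⅓)*1)*(-26/3))*7 = -⅙*(-26/3)*7 = (13/9)*7 = 91/9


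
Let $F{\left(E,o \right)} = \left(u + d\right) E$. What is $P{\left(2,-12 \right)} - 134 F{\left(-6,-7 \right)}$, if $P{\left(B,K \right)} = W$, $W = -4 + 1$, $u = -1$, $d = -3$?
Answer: $-3219$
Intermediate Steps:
$F{\left(E,o \right)} = - 4 E$ ($F{\left(E,o \right)} = \left(-1 - 3\right) E = - 4 E$)
$W = -3$
$P{\left(B,K \right)} = -3$
$P{\left(2,-12 \right)} - 134 F{\left(-6,-7 \right)} = -3 - 134 \left(\left(-4\right) \left(-6\right)\right) = -3 - 3216 = -3219$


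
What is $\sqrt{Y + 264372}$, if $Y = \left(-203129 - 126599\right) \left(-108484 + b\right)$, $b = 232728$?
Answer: $2 i \sqrt{10241615315} \approx 2.024 \cdot 10^{5} i$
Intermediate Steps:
$Y = -40966725632$ ($Y = \left(-203129 - 126599\right) \left(-108484 + 232728\right) = \left(-329728\right) 124244 = -40966725632$)
$\sqrt{Y + 264372} = \sqrt{-40966725632 + 264372} = \sqrt{-40966461260} = 2 i \sqrt{10241615315}$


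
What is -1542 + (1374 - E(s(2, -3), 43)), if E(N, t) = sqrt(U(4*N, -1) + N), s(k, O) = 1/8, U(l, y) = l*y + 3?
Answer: -168 - sqrt(42)/4 ≈ -169.62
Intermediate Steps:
U(l, y) = 3 + l*y
s(k, O) = 1/8 (s(k, O) = 1*(1/8) = 1/8)
E(N, t) = sqrt(3 - 3*N) (E(N, t) = sqrt((3 + (4*N)*(-1)) + N) = sqrt((3 - 4*N) + N) = sqrt(3 - 3*N))
-1542 + (1374 - E(s(2, -3), 43)) = -1542 + (1374 - sqrt(3 - 3*1/8)) = -1542 + (1374 - sqrt(3 - 3/8)) = -1542 + (1374 - sqrt(21/8)) = -1542 + (1374 - sqrt(42)/4) = -168 - sqrt(42)/4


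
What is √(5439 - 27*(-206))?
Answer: √11001 ≈ 104.89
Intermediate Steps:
√(5439 - 27*(-206)) = √(5439 + 5562) = √11001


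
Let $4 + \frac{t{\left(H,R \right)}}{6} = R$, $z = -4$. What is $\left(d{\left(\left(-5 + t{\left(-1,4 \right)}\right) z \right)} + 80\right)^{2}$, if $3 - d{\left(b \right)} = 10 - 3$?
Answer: $5776$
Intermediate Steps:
$t{\left(H,R \right)} = -24 + 6 R$
$d{\left(b \right)} = -4$ ($d{\left(b \right)} = 3 - \left(10 - 3\right) = 3 - 7 = -4$)
$\left(d{\left(\left(-5 + t{\left(-1,4 \right)}\right) z \right)} + 80\right)^{2} = \left(-4 + 80\right)^{2} = 76^{2} = 5776$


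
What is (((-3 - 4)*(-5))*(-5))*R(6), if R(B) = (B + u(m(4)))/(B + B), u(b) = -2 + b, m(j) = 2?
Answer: -175/2 ≈ -87.500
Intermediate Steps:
R(B) = ½ (R(B) = (B + (-2 + 2))/(B + B) = (B + 0)/((2*B)) = B*(1/(2*B)) = ½)
(((-3 - 4)*(-5))*(-5))*R(6) = (((-3 - 4)*(-5))*(-5))*(½) = (-7*(-5)*(-5))*(½) = (35*(-5))*(½) = -175*½ = -175/2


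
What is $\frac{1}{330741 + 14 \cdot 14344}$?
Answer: $\frac{1}{531557} \approx 1.8813 \cdot 10^{-6}$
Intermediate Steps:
$\frac{1}{330741 + 14 \cdot 14344} = \frac{1}{330741 + 200816} = \frac{1}{531557}$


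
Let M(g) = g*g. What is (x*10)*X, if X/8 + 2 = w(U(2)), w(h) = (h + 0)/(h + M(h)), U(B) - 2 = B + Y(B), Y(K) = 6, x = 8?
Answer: -13440/11 ≈ -1221.8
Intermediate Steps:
M(g) = g**2
U(B) = 8 + B (U(B) = 2 + (B + 6) = 2 + (6 + B) = 8 + B)
w(h) = h/(h + h**2) (w(h) = (h + 0)/(h + h**2) = h/(h + h**2))
X = -168/11 (X = -16 + 8/(1 + (8 + 2)) = -16 + 8/(1 + 10) = -16 + 8/11 = -168/11 ≈ -15.273)
(x*10)*X = (8*10)*(-168/11) = 80*(-168/11) = -13440/11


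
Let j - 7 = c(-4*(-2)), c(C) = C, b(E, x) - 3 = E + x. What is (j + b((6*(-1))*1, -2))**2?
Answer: 100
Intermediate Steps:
b(E, x) = 3 + E + x (b(E, x) = 3 + (E + x) = 3 + E + x)
j = 15 (j = 7 - 4*(-2) = 7 + 8 = 15)
(j + b((6*(-1))*1, -2))**2 = (15 + (3 + (6*(-1))*1 - 2))**2 = (15 + (3 - 6*1 - 2))**2 = (15 + (3 - 6 - 2))**2 = (15 - 5)**2 = 10**2 = 100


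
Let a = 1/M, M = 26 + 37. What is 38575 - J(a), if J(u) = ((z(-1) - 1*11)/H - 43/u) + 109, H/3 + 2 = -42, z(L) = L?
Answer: 452924/11 ≈ 41175.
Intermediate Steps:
M = 63
H = -132 (H = -6 + 3*(-42) = -6 - 126 = -132)
a = 1/63 ≈ 0.015873
J(u) = 1200/11 - 43/u (J(u) = ((-1 - 1*11)/(-132) - 43/u) + 109 = ((-1 - 11)*(-1/132) - 43/u) + 109 = (-12*(-1/132) - 43/u) + 109 = (1/11 - 43/u) + 109 = 1200/11 - 43/u)
38575 - J(a) = 38575 - (1200/11 - 43/1/63) = 38575 - (1200/11 - 43*63) = 38575 - (1200/11 - 2709) = 38575 - 1*(-28599/11) = 38575 + 28599/11 = 452924/11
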